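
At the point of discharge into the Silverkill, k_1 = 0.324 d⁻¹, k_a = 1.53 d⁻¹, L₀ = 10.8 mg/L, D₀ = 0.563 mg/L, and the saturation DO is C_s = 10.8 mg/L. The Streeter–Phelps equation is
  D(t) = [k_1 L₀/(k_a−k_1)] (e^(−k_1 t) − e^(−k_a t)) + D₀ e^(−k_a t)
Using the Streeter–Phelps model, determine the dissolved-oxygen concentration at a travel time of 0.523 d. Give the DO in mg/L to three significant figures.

k_1 L₀/(k_a−k_1) = 0.324×10.8/(1.53−0.324) = 3.499/1.206 = 2.901 mg/L.
e^(−k_1 t) = e^(−0.324×0.5230) = 0.8441; e^(−k_a t) = e^(−1.53×0.5230) = 0.4492.
D = 2.901 × (0.8441 − 0.4492) + 0.563 × 0.4492 = 1.146 + 0.2529 = 1.399 mg/L.
DO = C_s − D = 10.8 − 1.399 = 9.401 mg/L.

DO ≈ 9.40 mg/L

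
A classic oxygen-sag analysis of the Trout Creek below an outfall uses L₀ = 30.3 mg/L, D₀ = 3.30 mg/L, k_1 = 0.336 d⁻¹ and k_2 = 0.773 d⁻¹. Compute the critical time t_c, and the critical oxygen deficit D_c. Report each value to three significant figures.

t_c = [1/(k_2−k_1)] ln[(k_2/k_1)(1 − D₀(k_2−k_1)/(k_1 L₀))]
= [1/(0.773−0.336)] ln[(0.773/0.336)(1 − 3.30×0.4370/(0.336×30.3))]
= (1/0.4370) ln[2.301 × 0.8584] = 2.288 × ln(1.975) = 2.288 × 0.6804 = 1.557 d.
D_c = (k_1/k_2) L₀ e^(−k_1 t_c) = (0.336/0.773) × 30.3 × e^(−0.336×1.557) = 0.4347 × 30.3 × 0.5926 = 7.805 mg/L.

t_c ≈ 1.56 d; D_c ≈ 7.81 mg/L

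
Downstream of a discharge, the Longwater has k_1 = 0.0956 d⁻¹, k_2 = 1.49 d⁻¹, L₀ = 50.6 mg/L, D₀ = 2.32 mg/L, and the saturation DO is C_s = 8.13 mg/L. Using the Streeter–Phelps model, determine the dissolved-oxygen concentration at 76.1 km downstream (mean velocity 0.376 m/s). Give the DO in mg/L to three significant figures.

DO ≈ 5.39 mg/L

Travel time t = x/v = 76.1 km / (0.376 m/s) = 76100 m / 0.376 m/s = 202400 s = 2.343 d.
k_1 L₀/(k_2−k_1) = 0.0956×50.6/(1.49−0.0956) = 4.837/1.394 = 3.469 mg/L.
e^(−k_1 t) = e^(−0.0956×2.343) = 0.7994; e^(−k_2 t) = e^(−1.49×2.343) = 0.03049.
D = 3.469 × (0.7994 − 0.03049) + 2.32 × 0.03049 = 2.667 + 0.07074 = 2.738 mg/L.
DO = C_s − D = 8.13 − 2.738 = 5.392 mg/L.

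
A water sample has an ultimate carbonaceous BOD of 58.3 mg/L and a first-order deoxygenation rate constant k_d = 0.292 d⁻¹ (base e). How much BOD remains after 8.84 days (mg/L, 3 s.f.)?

L ≈ 4.41 mg/L

L_t = L₀ e^(−k_d t) = 58.3 × e^(−0.292×8.84) = 58.3 × 0.07568 = 4.412 mg/L.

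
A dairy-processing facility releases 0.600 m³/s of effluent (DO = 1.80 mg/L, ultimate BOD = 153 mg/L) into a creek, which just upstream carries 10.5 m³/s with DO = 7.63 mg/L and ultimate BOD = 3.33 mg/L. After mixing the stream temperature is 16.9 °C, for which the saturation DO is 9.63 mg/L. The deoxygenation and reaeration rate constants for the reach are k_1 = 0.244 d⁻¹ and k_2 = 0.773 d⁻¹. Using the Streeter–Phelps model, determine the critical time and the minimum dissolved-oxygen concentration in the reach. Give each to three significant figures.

Mixed DO = (10.5×7.63 + 0.600×1.80)/(10.5+0.600) = 81.19/11.10 = 7.315 mg/L.
Mixed L₀ = (10.5×3.33 + 0.600×153)/(11.10) = 126.8/11.10 = 11.42 mg/L.
Initial deficit D₀ = C_s − DO₀ = 9.63 − 7.315 = 2.315 mg/L.
t_c = (1/0.5290) ln[(0.773/0.244)(1 − 2.315×0.5290/(0.244×11.42))] = 1.890 × ln(1.776) = 1.085 d.
D_c = (0.244/0.773) × 11.42 × e^(−0.244×1.085) = 0.3157 × 11.42 × 0.7673 = 2.766 mg/L.
Minimum DO = 9.63 − 2.766 = 6.864 mg/L.

t_c ≈ 1.09 d; minimum DO ≈ 6.86 mg/L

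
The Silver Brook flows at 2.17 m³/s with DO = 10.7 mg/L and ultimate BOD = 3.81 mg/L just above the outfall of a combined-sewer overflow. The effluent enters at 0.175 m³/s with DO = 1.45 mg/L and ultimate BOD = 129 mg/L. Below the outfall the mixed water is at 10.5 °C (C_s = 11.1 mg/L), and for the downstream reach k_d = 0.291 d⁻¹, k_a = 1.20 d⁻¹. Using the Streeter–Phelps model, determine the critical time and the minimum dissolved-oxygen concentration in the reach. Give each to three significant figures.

t_c ≈ 1.23 d; minimum DO ≈ 8.87 mg/L

Mixed DO = (2.17×10.7 + 0.175×1.45)/(2.17+0.175) = 23.47/2.345 = 10.01 mg/L.
Mixed L₀ = (2.17×3.81 + 0.175×129)/(2.345) = 30.84/2.345 = 13.15 mg/L.
Initial deficit D₀ = C_s − DO₀ = 11.1 − 10.01 = 1.090 mg/L.
t_c = (1/0.9090) ln[(1.20/0.291)(1 − 1.090×0.9090/(0.291×13.15))] = 1.100 × ln(3.056) = 1.229 d.
D_c = (0.291/1.20) × 13.15 × e^(−0.291×1.229) = 0.2425 × 13.15 × 0.6993 = 2.231 mg/L.
Minimum DO = 11.1 − 2.231 = 8.869 mg/L.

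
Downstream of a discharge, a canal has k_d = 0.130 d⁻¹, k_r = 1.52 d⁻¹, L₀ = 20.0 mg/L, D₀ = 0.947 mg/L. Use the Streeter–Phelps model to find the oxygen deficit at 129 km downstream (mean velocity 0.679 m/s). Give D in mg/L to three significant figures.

D ≈ 1.37 mg/L

Travel time t = x/v = 129 km / (0.679 m/s) = 129000 m / 0.679 m/s = 190000 s = 2.199 d.
k_d L₀/(k_r−k_d) = 0.130×20.0/(1.52−0.130) = 2.600/1.390 = 1.871 mg/L.
e^(−k_d t) = e^(−0.130×2.199) = 0.7514; e^(−k_r t) = e^(−1.52×2.199) = 0.03535.
D = 1.871 × (0.7514 − 0.03535) + 0.947 × 0.03535 = 1.339 + 0.03348 = 1.373 mg/L.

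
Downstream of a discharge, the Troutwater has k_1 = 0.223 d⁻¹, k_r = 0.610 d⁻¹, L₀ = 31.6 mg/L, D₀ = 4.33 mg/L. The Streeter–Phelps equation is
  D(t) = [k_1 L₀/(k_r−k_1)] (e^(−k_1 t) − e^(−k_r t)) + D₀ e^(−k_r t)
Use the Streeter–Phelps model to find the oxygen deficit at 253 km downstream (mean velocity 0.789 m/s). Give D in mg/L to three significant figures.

Travel time t = x/v = 253 km / (0.789 m/s) = 253000 m / 0.789 m/s = 320700 s = 3.711 d.
k_1 L₀/(k_r−k_1) = 0.223×31.6/(0.610−0.223) = 7.047/0.3870 = 18.21 mg/L.
e^(−k_1 t) = e^(−0.223×3.711) = 0.4371; e^(−k_r t) = e^(−0.610×3.711) = 0.1039.
D = 18.21 × (0.4371 − 0.1039) + 4.33 × 0.1039 = 6.066 + 0.4501 = 6.516 mg/L.

D ≈ 6.52 mg/L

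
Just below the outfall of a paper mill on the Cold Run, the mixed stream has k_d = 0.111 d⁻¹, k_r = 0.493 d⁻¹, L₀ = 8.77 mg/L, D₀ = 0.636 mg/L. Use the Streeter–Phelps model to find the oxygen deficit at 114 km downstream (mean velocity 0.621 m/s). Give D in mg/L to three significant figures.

Travel time t = x/v = 114 km / (0.621 m/s) = 114000 m / 0.621 m/s = 183600 s = 2.125 d.
k_d L₀/(k_r−k_d) = 0.111×8.77/(0.493−0.111) = 0.9735/0.3820 = 2.548 mg/L.
e^(−k_d t) = e^(−0.111×2.125) = 0.7899; e^(−k_r t) = e^(−0.493×2.125) = 0.3508.
D = 2.548 × (0.7899 − 0.3508) + 0.636 × 0.3508 = 1.119 + 0.2231 = 1.342 mg/L.

D ≈ 1.34 mg/L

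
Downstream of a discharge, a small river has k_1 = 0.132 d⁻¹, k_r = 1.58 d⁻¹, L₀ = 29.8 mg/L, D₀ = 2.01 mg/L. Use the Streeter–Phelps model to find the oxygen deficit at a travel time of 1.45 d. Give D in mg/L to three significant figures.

D ≈ 2.17 mg/L

k_1 L₀/(k_r−k_1) = 0.132×29.8/(1.58−0.132) = 3.934/1.448 = 2.717 mg/L.
e^(−k_1 t) = e^(−0.132×1.450) = 0.8258; e^(−k_r t) = e^(−1.58×1.450) = 0.1012.
D = 2.717 × (0.8258 − 0.1012) + 2.01 × 0.1012 = 1.969 + 0.2033 = 2.172 mg/L.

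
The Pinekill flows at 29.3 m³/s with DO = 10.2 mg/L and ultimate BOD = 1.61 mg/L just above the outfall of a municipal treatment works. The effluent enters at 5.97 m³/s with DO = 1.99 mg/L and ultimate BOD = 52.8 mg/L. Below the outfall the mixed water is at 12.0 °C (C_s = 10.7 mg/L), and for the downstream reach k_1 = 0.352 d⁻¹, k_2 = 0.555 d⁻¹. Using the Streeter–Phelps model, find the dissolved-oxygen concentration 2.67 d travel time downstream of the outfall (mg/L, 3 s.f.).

DO ≈ 7.36 mg/L

Mixed DO = (29.3×10.2 + 5.97×1.99)/(29.3+5.97) = 310.7/35.27 = 8.810 mg/L.
Mixed L₀ = (29.3×1.61 + 5.97×52.8)/(35.27) = 362.4/35.27 = 10.27 mg/L.
Initial deficit D₀ = C_s − DO₀ = 10.7 − 8.810 = 1.890 mg/L.
D(2.67) = [0.352×10.27/(0.555−0.352)](e^(−0.352×2.67) − e^(−0.555×2.67)) + 1.890 e^(−0.555×2.67)
= 17.82 × (0.3907 − 0.2272) + 1.890 × 0.2272 = 3.342 mg/L.
DO = 10.7 − 3.342 = 7.358 mg/L.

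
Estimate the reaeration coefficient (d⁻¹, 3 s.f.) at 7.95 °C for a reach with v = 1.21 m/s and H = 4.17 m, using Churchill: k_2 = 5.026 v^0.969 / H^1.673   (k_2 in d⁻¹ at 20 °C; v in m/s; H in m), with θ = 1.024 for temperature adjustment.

k_2(20) = 5.026 × 1.21^0.969 / 4.17^1.673 = 5.026 × 1.203 / 10.90 = 0.5546 d⁻¹.
k_2(7.95) = 0.5546 × 1.024^(7.95−20) = 0.5546 × 0.7514 = 0.4167 d⁻¹.

k_2 ≈ 0.417 d⁻¹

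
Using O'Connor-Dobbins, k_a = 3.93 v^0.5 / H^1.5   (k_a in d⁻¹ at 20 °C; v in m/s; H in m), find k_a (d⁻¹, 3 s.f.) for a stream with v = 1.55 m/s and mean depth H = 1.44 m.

k_a = 3.93 × 1.55^0.5 / 1.44^1.5 = 3.93 × 1.245 / 1.728 = 2.831 d⁻¹.

k_a ≈ 2.83 d⁻¹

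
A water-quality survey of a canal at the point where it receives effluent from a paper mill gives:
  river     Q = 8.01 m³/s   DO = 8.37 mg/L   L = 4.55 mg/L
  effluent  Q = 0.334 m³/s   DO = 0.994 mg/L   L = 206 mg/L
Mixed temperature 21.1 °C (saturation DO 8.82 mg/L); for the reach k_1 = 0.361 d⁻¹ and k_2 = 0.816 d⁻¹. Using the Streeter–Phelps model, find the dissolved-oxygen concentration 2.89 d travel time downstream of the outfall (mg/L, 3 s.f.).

Mixed DO = (8.01×8.37 + 0.334×0.994)/(8.01+0.334) = 67.38/8.344 = 8.075 mg/L.
Mixed L₀ = (8.01×4.55 + 0.334×206)/(8.344) = 105.2/8.344 = 12.61 mg/L.
Initial deficit D₀ = C_s − DO₀ = 8.82 − 8.075 = 0.7453 mg/L.
D(2.89) = [0.361×12.61/(0.816−0.361)](e^(−0.361×2.89) − e^(−0.816×2.89)) + 0.7453 e^(−0.816×2.89)
= 10.01 × (0.3523 − 0.09459) + 0.7453 × 0.09459 = 2.650 mg/L.
DO = 8.82 − 2.650 = 6.170 mg/L.

DO ≈ 6.17 mg/L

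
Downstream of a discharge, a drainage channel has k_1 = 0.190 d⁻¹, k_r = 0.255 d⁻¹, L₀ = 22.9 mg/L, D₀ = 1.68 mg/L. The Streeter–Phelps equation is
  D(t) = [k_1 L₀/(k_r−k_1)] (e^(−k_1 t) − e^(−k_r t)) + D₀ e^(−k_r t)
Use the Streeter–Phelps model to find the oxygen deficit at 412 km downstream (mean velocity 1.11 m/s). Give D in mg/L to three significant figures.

D ≈ 7.77 mg/L

Travel time t = x/v = 412 km / (1.11 m/s) = 412000 m / 1.11 m/s = 371200 s = 4.296 d.
k_1 L₀/(k_r−k_1) = 0.190×22.9/(0.255−0.190) = 4.351/0.06500 = 66.94 mg/L.
e^(−k_1 t) = e^(−0.190×4.296) = 0.4421; e^(−k_r t) = e^(−0.255×4.296) = 0.3344.
D = 66.94 × (0.4421 − 0.3344) + 1.68 × 0.3344 = 7.210 + 0.5618 = 7.772 mg/L.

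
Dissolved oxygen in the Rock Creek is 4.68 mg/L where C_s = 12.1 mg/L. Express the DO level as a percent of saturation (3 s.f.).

% saturation = C/C_s × 100 = 4.68/12.1 × 100 = 38.7 %.

38.7 % saturation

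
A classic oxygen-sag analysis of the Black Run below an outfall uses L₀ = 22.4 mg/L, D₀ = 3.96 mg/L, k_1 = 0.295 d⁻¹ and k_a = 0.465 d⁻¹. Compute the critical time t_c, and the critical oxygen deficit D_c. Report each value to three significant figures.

With k_a/k_1 = 1.576 and 1 − D₀(k_a−k_1)/(k_1 L₀) = 0.8981,
t_c = ln(1.576 × 0.8981) / (0.465 − 0.295) = ln(1.416) / 0.1700 = 0.3476/0.1700 = 2.045 d.
D_c = (k_1/k_a) L₀ e^(−k_1 t_c) = (0.295/0.465) × 22.4 × e^(−0.295×2.045) = 0.6344 × 22.4 × 0.5471 = 7.774 mg/L.

t_c ≈ 2.04 d; D_c ≈ 7.77 mg/L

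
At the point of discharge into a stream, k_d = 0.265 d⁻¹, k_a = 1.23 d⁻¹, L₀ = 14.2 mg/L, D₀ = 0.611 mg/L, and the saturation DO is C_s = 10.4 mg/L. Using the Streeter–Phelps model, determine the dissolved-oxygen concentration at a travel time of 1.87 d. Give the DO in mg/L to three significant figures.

k_d L₀/(k_a−k_d) = 0.265×14.2/(1.23−0.265) = 3.763/0.9650 = 3.899 mg/L.
e^(−k_d t) = e^(−0.265×1.870) = 0.6092; e^(−k_a t) = e^(−1.23×1.870) = 0.1002.
D = 3.899 × (0.6092 − 0.1002) + 0.611 × 0.1002 = 1.985 + 0.06125 = 2.046 mg/L.
DO = C_s − D = 10.4 − 2.046 = 8.354 mg/L.

DO ≈ 8.35 mg/L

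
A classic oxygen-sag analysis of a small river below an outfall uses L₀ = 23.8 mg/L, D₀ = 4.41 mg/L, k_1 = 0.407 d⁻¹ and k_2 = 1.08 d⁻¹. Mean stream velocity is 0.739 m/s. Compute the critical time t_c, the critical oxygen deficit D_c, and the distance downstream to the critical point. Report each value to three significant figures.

t_c = [1/(k_2−k_1)] ln[(k_2/k_1)(1 − D₀(k_2−k_1)/(k_1 L₀))]
= [1/(1.08−0.407)] ln[(1.08/0.407)(1 − 4.41×0.6730/(0.407×23.8))]
= (1/0.6730) ln[2.654 × 0.6936] = 1.486 × ln(1.841) = 1.486 × 0.6100 = 0.9065 d.
D_c = (k_1/k_2) L₀ e^(−k_1 t_c) = (0.407/1.08) × 23.8 × e^(−0.407×0.9065) = 0.3769 × 23.8 × 0.6915 = 6.202 mg/L.
x_c = v t_c = 0.739 m/s × 0.9065 d × 86400 s/d = 57880 m ≈ 57.9 km.

t_c ≈ 0.906 d; D_c ≈ 6.20 mg/L; x_c ≈ 57.9 km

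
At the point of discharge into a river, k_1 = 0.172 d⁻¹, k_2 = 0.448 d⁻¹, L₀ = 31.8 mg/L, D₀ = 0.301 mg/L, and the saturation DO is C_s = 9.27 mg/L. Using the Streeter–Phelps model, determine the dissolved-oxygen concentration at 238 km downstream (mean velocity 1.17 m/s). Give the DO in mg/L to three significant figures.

DO ≈ 2.85 mg/L

Travel time t = x/v = 238 km / (1.17 m/s) = 238000 m / 1.17 m/s = 203400 s = 2.354 d.
k_1 L₀/(k_2−k_1) = 0.172×31.8/(0.448−0.172) = 5.470/0.2760 = 19.82 mg/L.
e^(−k_1 t) = e^(−0.172×2.354) = 0.6670; e^(−k_2 t) = e^(−0.448×2.354) = 0.3483.
D = 19.82 × (0.6670 − 0.3483) + 0.301 × 0.3483 = 6.316 + 0.1048 = 6.421 mg/L.
DO = C_s − D = 9.27 − 6.421 = 2.849 mg/L.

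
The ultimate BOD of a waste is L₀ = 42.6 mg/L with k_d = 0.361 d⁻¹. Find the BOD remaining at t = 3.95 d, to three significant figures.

L_t = L₀ e^(−k_d t) = 42.6 × e^(−0.361×3.95) = 42.6 × 0.2403 = 10.24 mg/L.

L ≈ 10.2 mg/L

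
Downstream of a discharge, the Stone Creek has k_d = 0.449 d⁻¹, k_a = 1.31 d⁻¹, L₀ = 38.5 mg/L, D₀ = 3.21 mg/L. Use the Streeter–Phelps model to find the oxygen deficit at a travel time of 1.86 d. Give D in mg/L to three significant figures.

k_d L₀/(k_a−k_d) = 0.449×38.5/(1.31−0.449) = 17.29/0.8610 = 20.08 mg/L.
e^(−k_d t) = e^(−0.449×1.860) = 0.4338; e^(−k_a t) = e^(−1.31×1.860) = 0.08746.
D = 20.08 × (0.4338 − 0.08746) + 3.21 × 0.08746 = 6.954 + 0.2807 = 7.235 mg/L.

D ≈ 7.23 mg/L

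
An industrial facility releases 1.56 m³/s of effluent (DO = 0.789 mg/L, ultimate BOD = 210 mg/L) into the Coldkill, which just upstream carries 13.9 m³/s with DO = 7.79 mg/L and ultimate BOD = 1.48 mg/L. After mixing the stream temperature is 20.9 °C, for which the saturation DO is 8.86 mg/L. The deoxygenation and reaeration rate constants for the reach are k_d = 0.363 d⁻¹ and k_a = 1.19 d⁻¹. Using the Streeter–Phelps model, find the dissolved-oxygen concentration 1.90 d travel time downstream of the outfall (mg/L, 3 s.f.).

DO ≈ 4.75 mg/L

Mixed DO = (13.9×7.79 + 1.56×0.789)/(13.9+1.56) = 109.5/15.46 = 7.084 mg/L.
Mixed L₀ = (13.9×1.48 + 1.56×210)/(15.46) = 348.2/15.46 = 22.52 mg/L.
Initial deficit D₀ = C_s − DO₀ = 8.86 − 7.084 = 1.776 mg/L.
D(1.90) = [0.363×22.52/(1.19−0.363)](e^(−0.363×1.90) − e^(−1.19×1.90)) + 1.776 e^(−1.19×1.90)
= 9.885 × (0.5017 − 0.1042) + 1.776 × 0.1042 = 4.114 mg/L.
DO = 8.86 − 4.114 = 4.746 mg/L.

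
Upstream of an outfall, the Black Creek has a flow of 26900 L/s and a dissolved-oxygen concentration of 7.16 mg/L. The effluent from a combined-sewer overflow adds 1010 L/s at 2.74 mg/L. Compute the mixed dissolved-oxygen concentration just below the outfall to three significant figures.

Flow-weighted mixing: C = (Q_r C_r + Q_w C_w)/(Q_r + Q_w)
= (26900×7.16 + 1010×2.74)/(26900 + 1010) = 195400/27910 = 7.000 mg/L.

7.00 mg/L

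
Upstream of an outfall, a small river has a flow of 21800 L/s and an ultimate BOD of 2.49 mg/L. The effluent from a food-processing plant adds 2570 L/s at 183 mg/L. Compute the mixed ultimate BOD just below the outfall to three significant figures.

21.5 mg/L

Flow-weighted mixing: C = (Q_r C_r + Q_w C_w)/(Q_r + Q_w)
= (21800×2.49 + 2570×183)/(21800 + 2570) = 524600/24370 = 21.53 mg/L.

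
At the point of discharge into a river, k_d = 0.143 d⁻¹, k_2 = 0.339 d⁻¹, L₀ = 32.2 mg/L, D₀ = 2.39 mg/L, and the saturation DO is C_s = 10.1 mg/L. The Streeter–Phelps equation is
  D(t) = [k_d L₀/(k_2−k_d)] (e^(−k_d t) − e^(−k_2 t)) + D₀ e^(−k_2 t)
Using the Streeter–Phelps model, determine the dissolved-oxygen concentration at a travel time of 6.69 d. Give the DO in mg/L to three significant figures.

DO ≈ 3.26 mg/L

k_d L₀/(k_2−k_d) = 0.143×32.2/(0.339−0.143) = 4.605/0.1960 = 23.49 mg/L.
e^(−k_d t) = e^(−0.143×6.690) = 0.3842; e^(−k_2 t) = e^(−0.339×6.690) = 0.1035.
D = 23.49 × (0.3842 − 0.1035) + 2.39 × 0.1035 = 6.593 + 0.2474 = 6.841 mg/L.
DO = C_s − D = 10.1 − 6.841 = 3.259 mg/L.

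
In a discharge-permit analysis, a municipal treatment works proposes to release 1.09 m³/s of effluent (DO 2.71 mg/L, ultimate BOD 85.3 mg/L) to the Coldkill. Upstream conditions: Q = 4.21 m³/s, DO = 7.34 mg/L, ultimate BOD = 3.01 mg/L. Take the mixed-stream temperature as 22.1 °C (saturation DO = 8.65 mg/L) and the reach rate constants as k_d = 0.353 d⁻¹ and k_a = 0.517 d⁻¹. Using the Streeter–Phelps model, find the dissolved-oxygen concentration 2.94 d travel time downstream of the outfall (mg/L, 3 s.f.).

Mixed DO = (4.21×7.34 + 1.09×2.71)/(4.21+1.09) = 33.86/5.300 = 6.388 mg/L.
Mixed L₀ = (4.21×3.01 + 1.09×85.3)/(5.300) = 105.6/5.300 = 19.93 mg/L.
Initial deficit D₀ = C_s − DO₀ = 8.65 − 6.388 = 2.262 mg/L.
D(2.94) = [0.353×19.93/(0.517−0.353)](e^(−0.353×2.94) − e^(−0.517×2.94)) + 2.262 e^(−0.517×2.94)
= 42.91 × (0.3542 − 0.2187) + 2.262 × 0.2187 = 6.309 mg/L.
DO = 8.65 − 6.309 = 2.341 mg/L.

DO ≈ 2.34 mg/L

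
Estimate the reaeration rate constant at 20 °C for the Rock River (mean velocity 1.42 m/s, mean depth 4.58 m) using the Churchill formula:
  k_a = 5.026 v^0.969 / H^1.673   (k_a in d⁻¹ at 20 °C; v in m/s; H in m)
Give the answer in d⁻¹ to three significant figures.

k_a = 5.026 × 1.42^0.969 / 4.58^1.673 = 5.026 × 1.405 / 12.75 = 0.5536 d⁻¹.

k_a ≈ 0.554 d⁻¹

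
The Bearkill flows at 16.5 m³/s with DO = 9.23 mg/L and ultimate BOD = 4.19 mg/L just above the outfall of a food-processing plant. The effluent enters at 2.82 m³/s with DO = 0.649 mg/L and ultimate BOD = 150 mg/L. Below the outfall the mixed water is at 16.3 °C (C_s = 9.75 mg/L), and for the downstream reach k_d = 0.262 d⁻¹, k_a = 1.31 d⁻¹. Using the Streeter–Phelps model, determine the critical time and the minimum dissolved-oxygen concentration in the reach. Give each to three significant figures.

t_c ≈ 1.22 d; minimum DO ≈ 6.05 mg/L

Mixed DO = (16.5×9.23 + 2.82×0.649)/(16.5+2.82) = 154.1/19.32 = 7.977 mg/L.
Mixed L₀ = (16.5×4.19 + 2.82×150)/(19.32) = 492.1/19.32 = 25.47 mg/L.
Initial deficit D₀ = C_s − DO₀ = 9.75 − 7.977 = 1.773 mg/L.
t_c = (1/1.048) ln[(1.31/0.262)(1 − 1.773×1.048/(0.262×25.47))] = 0.9542 × ln(3.608) = 1.224 d.
D_c = (0.262/1.31) × 25.47 × e^(−0.262×1.224) = 0.2000 × 25.47 × 0.7256 = 3.696 mg/L.
Minimum DO = 9.75 − 3.696 = 6.054 mg/L.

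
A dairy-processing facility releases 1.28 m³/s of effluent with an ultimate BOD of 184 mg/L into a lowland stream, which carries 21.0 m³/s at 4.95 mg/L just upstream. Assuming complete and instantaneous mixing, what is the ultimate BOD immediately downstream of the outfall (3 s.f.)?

Flow-weighted mixing: C = (Q_r C_r + Q_w C_w)/(Q_r + Q_w)
= (21.0×4.95 + 1.28×184)/(21.0 + 1.28) = 339.5/22.28 = 15.24 mg/L.

15.2 mg/L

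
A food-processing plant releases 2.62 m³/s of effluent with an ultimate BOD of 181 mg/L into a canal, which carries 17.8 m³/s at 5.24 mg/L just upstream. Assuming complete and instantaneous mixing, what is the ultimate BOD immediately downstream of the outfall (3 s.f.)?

Flow-weighted mixing: C = (Q_r C_r + Q_w C_w)/(Q_r + Q_w)
= (17.8×5.24 + 2.62×181)/(17.8 + 2.62) = 567.5/20.42 = 27.79 mg/L.

27.8 mg/L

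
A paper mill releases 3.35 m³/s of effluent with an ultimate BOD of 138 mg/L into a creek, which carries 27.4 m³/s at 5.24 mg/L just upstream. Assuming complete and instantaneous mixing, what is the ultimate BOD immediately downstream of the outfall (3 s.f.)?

19.7 mg/L

Flow-weighted mixing: C = (Q_r C_r + Q_w C_w)/(Q_r + Q_w)
= (27.4×5.24 + 3.35×138)/(27.4 + 3.35) = 605.9/30.75 = 19.70 mg/L.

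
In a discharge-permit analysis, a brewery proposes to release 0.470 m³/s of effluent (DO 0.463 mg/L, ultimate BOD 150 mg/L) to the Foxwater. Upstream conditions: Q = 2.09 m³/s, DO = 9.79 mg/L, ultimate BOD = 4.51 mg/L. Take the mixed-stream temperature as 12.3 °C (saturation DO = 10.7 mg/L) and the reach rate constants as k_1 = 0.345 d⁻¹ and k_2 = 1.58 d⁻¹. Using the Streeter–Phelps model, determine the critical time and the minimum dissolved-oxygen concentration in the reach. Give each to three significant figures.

t_c ≈ 0.943 d; minimum DO ≈ 5.78 mg/L

Mixed DO = (2.09×9.79 + 0.470×0.463)/(2.09+0.470) = 20.68/2.560 = 8.078 mg/L.
Mixed L₀ = (2.09×4.51 + 0.470×150)/(2.560) = 79.93/2.560 = 31.22 mg/L.
Initial deficit D₀ = C_s − DO₀ = 10.7 − 8.078 = 2.622 mg/L.
t_c = (1/1.235) ln[(1.58/0.345)(1 − 2.622×1.235/(0.345×31.22))] = 0.8097 × ln(3.203) = 0.9425 d.
D_c = (0.345/1.58) × 31.22 × e^(−0.345×0.9425) = 0.2184 × 31.22 × 0.7224 = 4.925 mg/L.
Minimum DO = 10.7 − 4.925 = 5.775 mg/L.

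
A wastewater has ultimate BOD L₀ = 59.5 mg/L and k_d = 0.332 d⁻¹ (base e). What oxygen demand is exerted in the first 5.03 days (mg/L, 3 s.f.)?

y ≈ 48.3 mg/L

y_t = L₀(1 − e^(−k_d t)) = 59.5 × (1 − e^(−0.332×5.03))
= 59.5 × (1 − 0.1883) = 59.5 × 0.8117 = 48.30 mg/L.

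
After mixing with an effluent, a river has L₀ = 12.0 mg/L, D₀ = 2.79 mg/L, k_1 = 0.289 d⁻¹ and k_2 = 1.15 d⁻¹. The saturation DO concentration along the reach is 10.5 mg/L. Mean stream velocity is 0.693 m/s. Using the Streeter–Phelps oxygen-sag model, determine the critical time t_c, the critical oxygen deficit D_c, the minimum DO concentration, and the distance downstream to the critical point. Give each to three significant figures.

t_c ≈ 0.234 d; D_c ≈ 2.82 mg/L; min DO ≈ 7.68 mg/L; x_c ≈ 14.0 km

At the critical point dD/dt = 0, so k_1 L₀ e^(−k_1 t) = k_2 D. Substituting D(t) from the Streeter–Phelps equation and solving for t gives
t_c = ln[(k_2/k_1)(1 − D₀(k_2−k_1)/(k_1 L₀))] / (k_2−k_1).
Here k_2−k_1 = 0.8610 d⁻¹ and 1 − D₀(k_2−k_1)/(k_1 L₀) = 1 − 2.79×0.8610/(0.289×12.0) = 0.3073, so
t_c = ln(3.979 × 0.3073) / 0.8610 = 0.2012 / 0.8610 = 0.2337 d.
D_c = (k_1/k_2) L₀ e^(−k_1 t_c) = (0.289/1.15) × 12.0 × e^(−0.289×0.2337) = 0.2513 × 12.0 × 0.9347 = 2.819 mg/L.
Minimum DO = C_s − D_c = 10.5 − 2.819 = 7.681 mg/L.
x_c = v t_c = 0.693 m/s × 0.2337 d × 86400 s/d = 14000 m ≈ 14.0 km.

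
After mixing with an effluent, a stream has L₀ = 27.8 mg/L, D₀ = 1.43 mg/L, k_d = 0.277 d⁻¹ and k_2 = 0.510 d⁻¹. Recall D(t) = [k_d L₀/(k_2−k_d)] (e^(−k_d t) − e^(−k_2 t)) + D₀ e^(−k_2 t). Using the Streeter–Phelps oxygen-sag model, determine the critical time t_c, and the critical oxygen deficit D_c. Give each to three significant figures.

With k_2/k_d = 1.841 and 1 − D₀(k_2−k_d)/(k_d L₀) = 0.9567,
t_c = ln(1.841 × 0.9567) / (0.510 − 0.277) = ln(1.761) / 0.2330 = 0.5662/0.2330 = 2.430 d.
L(t_c) = L₀ e^(−k_d t_c) = 27.8 × 0.5101 = 14.18 mg/L, and at the critical point k_2 D_c = k_d L, so D_c = (0.277/0.510) × 14.18 = 7.703 mg/L.

t_c ≈ 2.43 d; D_c ≈ 7.70 mg/L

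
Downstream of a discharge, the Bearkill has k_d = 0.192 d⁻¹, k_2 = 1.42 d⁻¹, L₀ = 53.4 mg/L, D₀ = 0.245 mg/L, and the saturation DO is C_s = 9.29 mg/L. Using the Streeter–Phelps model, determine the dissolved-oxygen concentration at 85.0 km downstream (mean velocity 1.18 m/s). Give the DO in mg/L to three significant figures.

DO ≈ 4.66 mg/L

Travel time t = x/v = 85.0 km / (1.18 m/s) = 85000 m / 1.18 m/s = 72030 s = 0.8337 d.
k_d L₀/(k_2−k_d) = 0.192×53.4/(1.42−0.192) = 10.25/1.228 = 8.349 mg/L.
e^(−k_d t) = e^(−0.192×0.8337) = 0.8521; e^(−k_2 t) = e^(−1.42×0.8337) = 0.3061.
D = 8.349 × (0.8521 − 0.3061) + 0.245 × 0.3061 = 4.559 + 0.07499 = 4.634 mg/L.
DO = C_s − D = 9.29 − 4.634 = 4.656 mg/L.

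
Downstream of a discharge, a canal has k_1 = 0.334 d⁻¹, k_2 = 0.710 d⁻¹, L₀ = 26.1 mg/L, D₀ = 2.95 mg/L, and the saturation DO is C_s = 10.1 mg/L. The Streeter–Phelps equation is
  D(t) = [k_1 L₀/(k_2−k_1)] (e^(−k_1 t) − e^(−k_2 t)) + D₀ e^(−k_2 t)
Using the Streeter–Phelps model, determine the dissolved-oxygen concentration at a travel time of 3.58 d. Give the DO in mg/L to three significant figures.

DO ≈ 4.68 mg/L

k_1 L₀/(k_2−k_1) = 0.334×26.1/(0.710−0.334) = 8.717/0.3760 = 23.18 mg/L.
e^(−k_1 t) = e^(−0.334×3.580) = 0.3025; e^(−k_2 t) = e^(−0.710×3.580) = 0.07872.
D = 23.18 × (0.3025 − 0.07872) + 2.95 × 0.07872 = 5.188 + 0.2322 = 5.420 mg/L.
DO = C_s − D = 10.1 − 5.420 = 4.680 mg/L.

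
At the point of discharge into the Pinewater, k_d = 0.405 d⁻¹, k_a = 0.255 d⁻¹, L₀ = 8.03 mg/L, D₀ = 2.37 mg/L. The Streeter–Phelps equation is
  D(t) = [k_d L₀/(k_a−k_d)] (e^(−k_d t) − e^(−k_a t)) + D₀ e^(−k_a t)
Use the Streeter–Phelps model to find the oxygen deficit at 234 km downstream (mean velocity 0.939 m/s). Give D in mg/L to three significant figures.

D ≈ 4.79 mg/L

Travel time t = x/v = 234 km / (0.939 m/s) = 234000 m / 0.939 m/s = 249200 s = 2.884 d.
k_d L₀/(k_a−k_d) = 0.405×8.03/(0.255−0.405) = 3.252/-0.1500 = -21.68 mg/L.
e^(−k_d t) = e^(−0.405×2.884) = 0.3109; e^(−k_a t) = e^(−0.255×2.884) = 0.4793.
D = -21.68 × (0.3109 − 0.4793) + 2.37 × 0.4793 = 3.649 + 1.136 = 4.785 mg/L.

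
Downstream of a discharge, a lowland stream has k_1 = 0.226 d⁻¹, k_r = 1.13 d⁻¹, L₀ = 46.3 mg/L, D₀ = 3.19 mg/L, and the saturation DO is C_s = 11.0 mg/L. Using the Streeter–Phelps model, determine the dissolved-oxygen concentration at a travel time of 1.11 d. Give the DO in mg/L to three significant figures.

DO ≈ 4.39 mg/L

k_1 L₀/(k_r−k_1) = 0.226×46.3/(1.13−0.226) = 10.46/0.9040 = 11.57 mg/L.
e^(−k_1 t) = e^(−0.226×1.110) = 0.7781; e^(−k_r t) = e^(−1.13×1.110) = 0.2853.
D = 11.57 × (0.7781 − 0.2853) + 3.19 × 0.2853 = 5.705 + 0.9100 = 6.615 mg/L.
DO = C_s − D = 11.0 − 6.615 = 4.385 mg/L.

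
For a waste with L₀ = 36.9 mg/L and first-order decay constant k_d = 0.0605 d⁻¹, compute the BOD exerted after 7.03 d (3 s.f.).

y ≈ 12.8 mg/L

y_t = L₀(1 − e^(−k_d t)) = 36.9 × (1 − e^(−0.0605×7.03))
= 36.9 × (1 − 0.6536) = 36.9 × 0.3464 = 12.78 mg/L.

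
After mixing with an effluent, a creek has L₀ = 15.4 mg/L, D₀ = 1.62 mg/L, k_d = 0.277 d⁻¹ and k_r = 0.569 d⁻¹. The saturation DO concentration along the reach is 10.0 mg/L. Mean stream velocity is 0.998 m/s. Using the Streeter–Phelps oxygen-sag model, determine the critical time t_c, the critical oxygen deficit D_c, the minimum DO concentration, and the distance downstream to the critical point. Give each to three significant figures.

At the critical point dD/dt = 0, so k_d L₀ e^(−k_d t) = k_r D. Substituting D(t) from the Streeter–Phelps equation and solving for t gives
t_c = ln[(k_r/k_d)(1 − D₀(k_r−k_d)/(k_d L₀))] / (k_r−k_d).
Here k_r−k_d = 0.2920 d⁻¹ and 1 − D₀(k_r−k_d)/(k_d L₀) = 1 − 1.62×0.2920/(0.277×15.4) = 0.8891, so
t_c = ln(2.054 × 0.8891) / 0.2920 = 0.6023 / 0.2920 = 2.063 d.
L(t_c) = L₀ e^(−k_d t_c) = 15.4 × 0.5647 = 8.697 mg/L, and at the critical point k_r D_c = k_d L, so D_c = (0.277/0.569) × 8.697 = 4.234 mg/L.
Minimum DO = C_s − D_c = 10.0 − 4.234 = 5.766 mg/L.
x_c = v t_c = 0.998 m/s × 2.063 d × 86400 s/d = 177900 m ≈ 178 km.

t_c ≈ 2.06 d; D_c ≈ 4.23 mg/L; min DO ≈ 5.77 mg/L; x_c ≈ 178 km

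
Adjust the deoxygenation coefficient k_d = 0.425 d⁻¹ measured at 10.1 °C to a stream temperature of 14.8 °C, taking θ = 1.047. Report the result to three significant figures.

k_d ≈ 0.527 d⁻¹

k_d(T₂) = k_d(T₁) · θ^(T₂−T₁) = 0.425 × 1.047^(14.8−10.1)
= 0.425 × 1.047^4.70 = 0.425 × 1.241 = 0.5274 d⁻¹.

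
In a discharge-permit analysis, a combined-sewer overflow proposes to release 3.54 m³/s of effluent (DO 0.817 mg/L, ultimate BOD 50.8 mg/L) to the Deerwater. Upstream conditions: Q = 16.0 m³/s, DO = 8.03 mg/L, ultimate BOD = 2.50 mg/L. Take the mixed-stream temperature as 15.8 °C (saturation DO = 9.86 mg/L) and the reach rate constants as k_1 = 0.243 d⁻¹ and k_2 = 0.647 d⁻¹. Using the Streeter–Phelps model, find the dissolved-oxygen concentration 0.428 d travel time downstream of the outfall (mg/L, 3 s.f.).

DO ≈ 6.51 mg/L

Mixed DO = (16.0×8.03 + 3.54×0.817)/(16.0+3.54) = 131.4/19.54 = 6.723 mg/L.
Mixed L₀ = (16.0×2.50 + 3.54×50.8)/(19.54) = 219.8/19.54 = 11.25 mg/L.
Initial deficit D₀ = C_s − DO₀ = 9.86 − 6.723 = 3.137 mg/L.
D(0.428) = [0.243×11.25/(0.647−0.243)](e^(−0.243×0.428) − e^(−0.647×0.428)) + 3.137 e^(−0.647×0.428)
= 6.767 × (0.9012 − 0.7581) + 3.137 × 0.7581 = 3.346 mg/L.
DO = 9.86 − 3.346 = 6.514 mg/L.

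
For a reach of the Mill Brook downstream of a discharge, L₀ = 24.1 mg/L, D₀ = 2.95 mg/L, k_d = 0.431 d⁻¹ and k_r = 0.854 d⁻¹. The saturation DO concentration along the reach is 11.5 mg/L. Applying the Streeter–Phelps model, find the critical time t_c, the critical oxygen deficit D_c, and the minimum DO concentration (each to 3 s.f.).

At the critical point dD/dt = 0, so k_d L₀ e^(−k_d t) = k_r D. Substituting D(t) from the Streeter–Phelps equation and solving for t gives
t_c = ln[(k_r/k_d)(1 − D₀(k_r−k_d)/(k_d L₀))] / (k_r−k_d).
Here k_r−k_d = 0.4230 d⁻¹ and 1 − D₀(k_r−k_d)/(k_d L₀) = 1 − 2.95×0.4230/(0.431×24.1) = 0.8799, so
t_c = ln(1.981 × 0.8799) / 0.4230 = 0.5558 / 0.4230 = 1.314 d.
L(t_c) = L₀ e^(−k_d t_c) = 24.1 × 0.5676 = 13.68 mg/L, and at the critical point k_r D_c = k_d L, so D_c = (0.431/0.854) × 13.68 = 6.904 mg/L.
Minimum DO = C_s − D_c = 11.5 − 6.904 = 4.596 mg/L.

t_c ≈ 1.31 d; D_c ≈ 6.90 mg/L; min DO ≈ 4.60 mg/L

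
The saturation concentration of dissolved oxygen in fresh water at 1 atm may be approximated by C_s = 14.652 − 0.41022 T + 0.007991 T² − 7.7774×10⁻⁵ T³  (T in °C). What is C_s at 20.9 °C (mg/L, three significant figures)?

C_s ≈ 8.86 mg/L

C_s = 14.652 − 0.41022×20.9 + 0.007991×20.9² − 7.7774×10⁻⁵×20.9³ = 8.859 mg/L.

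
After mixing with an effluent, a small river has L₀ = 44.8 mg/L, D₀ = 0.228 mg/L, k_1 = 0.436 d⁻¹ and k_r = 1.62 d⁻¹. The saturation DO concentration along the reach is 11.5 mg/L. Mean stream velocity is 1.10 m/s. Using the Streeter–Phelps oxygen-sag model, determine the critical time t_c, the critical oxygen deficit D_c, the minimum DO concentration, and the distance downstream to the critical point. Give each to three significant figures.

At the critical point dD/dt = 0, so k_1 L₀ e^(−k_1 t) = k_r D. Substituting D(t) from the Streeter–Phelps equation and solving for t gives
t_c = ln[(k_r/k_1)(1 − D₀(k_r−k_1)/(k_1 L₀))] / (k_r−k_1).
Here k_r−k_1 = 1.184 d⁻¹ and 1 − D₀(k_r−k_1)/(k_1 L₀) = 1 − 0.228×1.184/(0.436×44.8) = 0.9862, so
t_c = ln(3.716 × 0.9862) / 1.184 = 1.299 / 1.184 = 1.097 d.
D_c = (k_1/k_r) L₀ e^(−k_1 t_c) = (0.436/1.62) × 44.8 × e^(−0.436×1.097) = 0.2691 × 44.8 × 0.6199 = 7.474 mg/L.
Minimum DO = C_s − D_c = 11.5 − 7.474 = 4.026 mg/L.
x_c = v t_c = 1.10 m/s × 1.097 d × 86400 s/d = 104200 m ≈ 104 km.

t_c ≈ 1.10 d; D_c ≈ 7.47 mg/L; min DO ≈ 4.03 mg/L; x_c ≈ 104 km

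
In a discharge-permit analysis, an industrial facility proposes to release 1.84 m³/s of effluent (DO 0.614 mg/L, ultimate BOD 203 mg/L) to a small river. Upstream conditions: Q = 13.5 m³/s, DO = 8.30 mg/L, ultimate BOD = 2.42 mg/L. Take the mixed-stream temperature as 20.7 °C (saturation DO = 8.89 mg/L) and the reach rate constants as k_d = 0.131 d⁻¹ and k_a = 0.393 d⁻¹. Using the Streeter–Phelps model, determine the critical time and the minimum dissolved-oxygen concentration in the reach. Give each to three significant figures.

t_c ≈ 3.73 d; minimum DO ≈ 3.48 mg/L

Mixed DO = (13.5×8.30 + 1.84×0.614)/(13.5+1.84) = 113.2/15.34 = 7.378 mg/L.
Mixed L₀ = (13.5×2.42 + 1.84×203)/(15.34) = 406.2/15.34 = 26.48 mg/L.
Initial deficit D₀ = C_s − DO₀ = 8.89 − 7.378 = 1.512 mg/L.
t_c = (1/0.2620) ln[(0.393/0.131)(1 − 1.512×0.2620/(0.131×26.48))] = 3.817 × ln(2.657) = 3.730 d.
D_c = (0.131/0.393) × 26.48 × e^(−0.131×3.730) = 0.3333 × 26.48 × 0.6134 = 5.414 mg/L.
Minimum DO = 8.89 − 5.414 = 3.476 mg/L.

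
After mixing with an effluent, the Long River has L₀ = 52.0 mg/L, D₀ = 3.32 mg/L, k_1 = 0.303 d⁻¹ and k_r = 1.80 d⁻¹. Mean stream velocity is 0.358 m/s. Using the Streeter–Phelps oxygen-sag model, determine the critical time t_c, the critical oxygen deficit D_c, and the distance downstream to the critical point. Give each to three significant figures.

With k_r/k_1 = 5.941 and 1 − D₀(k_r−k_1)/(k_1 L₀) = 0.6846,
t_c = ln(5.941 × 0.6846) / (1.80 − 0.303) = ln(4.067) / 1.497 = 1.403/1.497 = 0.9371 d.
D_c = (k_1/k_r) L₀ e^(−k_1 t_c) = (0.303/1.80) × 52.0 × e^(−0.303×0.9371) = 0.1683 × 52.0 × 0.7528 = 6.590 mg/L.
x_c = v t_c = 0.358 m/s × 0.9371 d × 86400 s/d = 28990 m ≈ 29.0 km.

t_c ≈ 0.937 d; D_c ≈ 6.59 mg/L; x_c ≈ 29.0 km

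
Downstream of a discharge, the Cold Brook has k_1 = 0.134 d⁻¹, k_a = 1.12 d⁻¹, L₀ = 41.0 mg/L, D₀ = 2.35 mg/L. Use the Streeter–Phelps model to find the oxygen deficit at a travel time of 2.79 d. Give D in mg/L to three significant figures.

k_1 L₀/(k_a−k_1) = 0.134×41.0/(1.12−0.134) = 5.494/0.9860 = 5.572 mg/L.
e^(−k_1 t) = e^(−0.134×2.790) = 0.6881; e^(−k_a t) = e^(−1.12×2.790) = 0.04395.
D = 5.572 × (0.6881 − 0.04395) + 2.35 × 0.04395 = 3.589 + 0.1033 = 3.692 mg/L.

D ≈ 3.69 mg/L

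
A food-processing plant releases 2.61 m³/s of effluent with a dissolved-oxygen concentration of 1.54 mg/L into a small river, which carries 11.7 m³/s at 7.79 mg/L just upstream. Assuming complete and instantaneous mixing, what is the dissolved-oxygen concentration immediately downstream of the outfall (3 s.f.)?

Flow-weighted mixing: C = (Q_r C_r + Q_w C_w)/(Q_r + Q_w)
= (11.7×7.79 + 2.61×1.54)/(11.7 + 2.61) = 95.16/14.31 = 6.650 mg/L.

6.65 mg/L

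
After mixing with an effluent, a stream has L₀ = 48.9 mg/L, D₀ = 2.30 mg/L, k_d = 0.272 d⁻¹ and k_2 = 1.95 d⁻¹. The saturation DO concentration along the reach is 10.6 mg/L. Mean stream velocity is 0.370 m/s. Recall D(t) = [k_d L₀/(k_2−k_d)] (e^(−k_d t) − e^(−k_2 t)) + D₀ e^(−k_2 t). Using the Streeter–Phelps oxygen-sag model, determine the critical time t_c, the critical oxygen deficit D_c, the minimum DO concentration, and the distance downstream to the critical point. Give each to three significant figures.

With k_2/k_d = 7.169 and 1 − D₀(k_2−k_d)/(k_d L₀) = 0.7098,
t_c = ln(7.169 × 0.7098) / (1.95 − 0.272) = ln(5.089) / 1.678 = 1.627/1.678 = 0.9696 d.
D_c = (k_d/k_2) L₀ e^(−k_d t_c) = (0.272/1.95) × 48.9 × e^(−0.272×0.9696) = 0.1395 × 48.9 × 0.7682 = 5.240 mg/L.
Minimum DO = C_s − D_c = 10.6 − 5.240 = 5.360 mg/L.
x_c = v t_c = 0.370 m/s × 0.9696 d × 86400 s/d = 31000 m ≈ 31.0 km.

t_c ≈ 0.970 d; D_c ≈ 5.24 mg/L; min DO ≈ 5.36 mg/L; x_c ≈ 31.0 km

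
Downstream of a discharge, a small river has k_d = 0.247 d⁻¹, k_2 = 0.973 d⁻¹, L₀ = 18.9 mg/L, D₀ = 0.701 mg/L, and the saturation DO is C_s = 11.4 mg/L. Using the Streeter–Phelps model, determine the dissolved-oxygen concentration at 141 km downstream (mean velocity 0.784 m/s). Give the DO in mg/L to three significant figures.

Travel time t = x/v = 141 km / (0.784 m/s) = 141000 m / 0.784 m/s = 179800 s = 2.082 d.
k_d L₀/(k_2−k_d) = 0.247×18.9/(0.973−0.247) = 4.668/0.7260 = 6.430 mg/L.
e^(−k_d t) = e^(−0.247×2.082) = 0.5980; e^(−k_2 t) = e^(−0.973×2.082) = 0.1319.
D = 6.430 × (0.5980 − 0.1319) + 0.701 × 0.1319 = 2.997 + 0.09249 = 3.089 mg/L.
DO = C_s − D = 11.4 − 3.089 = 8.311 mg/L.

DO ≈ 8.31 mg/L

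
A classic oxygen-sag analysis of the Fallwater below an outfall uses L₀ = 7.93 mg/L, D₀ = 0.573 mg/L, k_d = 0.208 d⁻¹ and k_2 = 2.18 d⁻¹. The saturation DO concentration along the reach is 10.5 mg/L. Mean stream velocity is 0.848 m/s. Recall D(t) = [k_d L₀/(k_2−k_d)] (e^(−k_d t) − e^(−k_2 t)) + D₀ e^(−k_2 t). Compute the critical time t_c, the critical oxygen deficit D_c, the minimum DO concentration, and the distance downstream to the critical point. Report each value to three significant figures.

At the critical point dD/dt = 0, so k_d L₀ e^(−k_d t) = k_2 D. Substituting D(t) from the Streeter–Phelps equation and solving for t gives
t_c = ln[(k_2/k_d)(1 − D₀(k_2−k_d)/(k_d L₀))] / (k_2−k_d).
Here k_2−k_d = 1.972 d⁻¹ and 1 − D₀(k_2−k_d)/(k_d L₀) = 1 − 0.573×1.972/(0.208×7.93) = 0.3149, so
t_c = ln(10.48 × 0.3149) / 1.972 = 1.194 / 1.972 = 0.6056 d.
L(t_c) = L₀ e^(−k_d t_c) = 7.93 × 0.8817 = 6.991 mg/L, and at the critical point k_2 D_c = k_d L, so D_c = (0.208/2.18) × 6.991 = 0.6671 mg/L.
Minimum DO = C_s − D_c = 10.5 − 0.6671 = 9.833 mg/L.
x_c = v t_c = 0.848 m/s × 0.6056 d × 86400 s/d = 44370 m ≈ 44.4 km.

t_c ≈ 0.606 d; D_c ≈ 0.667 mg/L; min DO ≈ 9.83 mg/L; x_c ≈ 44.4 km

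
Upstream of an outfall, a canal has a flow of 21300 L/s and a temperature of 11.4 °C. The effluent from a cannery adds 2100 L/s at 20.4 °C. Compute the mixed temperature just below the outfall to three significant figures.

Flow-weighted mixing: C = (Q_r C_r + Q_w C_w)/(Q_r + Q_w)
= (21300×11.4 + 2100×20.4)/(21300 + 2100) = 285700/23400 = 12.21 °C.

12.2 °C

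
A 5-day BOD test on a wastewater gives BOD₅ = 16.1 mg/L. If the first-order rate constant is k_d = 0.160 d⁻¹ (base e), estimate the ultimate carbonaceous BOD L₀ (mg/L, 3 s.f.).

BOD₅ = L₀(1 − e^(−5k_d)) ⇒ L₀ = BOD₅ / (1 − e^(−5×0.160))
= 16.1 / (1 − 0.4493) = 16.1 / 0.5507 = 29.24 mg/L.

L₀ ≈ 29.2 mg/L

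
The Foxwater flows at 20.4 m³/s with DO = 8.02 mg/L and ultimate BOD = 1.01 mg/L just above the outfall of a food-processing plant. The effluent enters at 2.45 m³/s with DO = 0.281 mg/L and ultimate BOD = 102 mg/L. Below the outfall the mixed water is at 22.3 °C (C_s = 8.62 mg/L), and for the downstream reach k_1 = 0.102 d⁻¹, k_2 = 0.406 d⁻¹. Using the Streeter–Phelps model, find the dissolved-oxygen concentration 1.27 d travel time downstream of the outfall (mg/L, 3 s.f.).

DO ≈ 6.65 mg/L

Mixed DO = (20.4×8.02 + 2.45×0.281)/(20.4+2.45) = 164.3/22.85 = 7.190 mg/L.
Mixed L₀ = (20.4×1.01 + 2.45×102)/(22.85) = 270.5/22.85 = 11.84 mg/L.
Initial deficit D₀ = C_s − DO₀ = 8.62 − 7.190 = 1.430 mg/L.
D(1.27) = [0.102×11.84/(0.406−0.102)](e^(−0.102×1.27) − e^(−0.406×1.27)) + 1.430 e^(−0.406×1.27)
= 3.972 × (0.8785 − 0.5971) + 1.430 × 0.5971 = 1.971 mg/L.
DO = 8.62 − 1.971 = 6.649 mg/L.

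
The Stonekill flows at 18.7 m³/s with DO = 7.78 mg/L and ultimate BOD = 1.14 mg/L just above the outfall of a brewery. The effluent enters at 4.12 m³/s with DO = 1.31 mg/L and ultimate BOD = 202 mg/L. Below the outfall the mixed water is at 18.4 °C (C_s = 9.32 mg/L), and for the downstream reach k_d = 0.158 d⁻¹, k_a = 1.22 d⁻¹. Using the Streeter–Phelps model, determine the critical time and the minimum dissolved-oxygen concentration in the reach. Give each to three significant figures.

t_c ≈ 1.30 d; minimum DO ≈ 5.37 mg/L

Mixed DO = (18.7×7.78 + 4.12×1.31)/(18.7+4.12) = 150.9/22.82 = 6.612 mg/L.
Mixed L₀ = (18.7×1.14 + 4.12×202)/(22.82) = 853.6/22.82 = 37.40 mg/L.
Initial deficit D₀ = C_s − DO₀ = 9.32 − 6.612 = 2.708 mg/L.
t_c = (1/1.062) ln[(1.22/0.158)(1 − 2.708×1.062/(0.158×37.40))] = 0.9416 × ln(3.964) = 1.297 d.
D_c = (0.158/1.22) × 37.40 × e^(−0.158×1.297) = 0.1295 × 37.40 × 0.8147 = 3.947 mg/L.
Minimum DO = 9.32 − 3.947 = 5.373 mg/L.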